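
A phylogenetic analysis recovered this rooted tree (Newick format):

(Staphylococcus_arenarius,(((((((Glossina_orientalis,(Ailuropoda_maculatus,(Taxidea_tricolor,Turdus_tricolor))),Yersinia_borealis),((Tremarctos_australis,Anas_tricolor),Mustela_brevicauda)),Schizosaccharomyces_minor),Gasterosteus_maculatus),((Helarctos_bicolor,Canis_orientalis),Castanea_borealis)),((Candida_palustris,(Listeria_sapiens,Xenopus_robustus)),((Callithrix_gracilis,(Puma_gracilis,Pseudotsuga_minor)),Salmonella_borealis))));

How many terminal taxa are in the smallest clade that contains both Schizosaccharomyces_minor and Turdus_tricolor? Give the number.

The MRCA of Schizosaccharomyces_minor and Turdus_tricolor is the node subtending ((((Glossina_orientalis,(Ailuropoda_maculatus,(Taxidea_tricolor,Turdus_tricolor))),Yersinia_borealis),((Tremarctos_australis,Anas_tricolor),Mustela_brevicauda)),Schizosaccharomyces_minor).
That clade contains 9 terminal taxa: Ailuropoda_maculatus, Anas_tricolor, Glossina_orientalis, Mustela_brevicauda, Schizosaccharomyces_minor, Taxidea_tricolor, Tremarctos_australis, Turdus_tricolor, Yersinia_borealis.

9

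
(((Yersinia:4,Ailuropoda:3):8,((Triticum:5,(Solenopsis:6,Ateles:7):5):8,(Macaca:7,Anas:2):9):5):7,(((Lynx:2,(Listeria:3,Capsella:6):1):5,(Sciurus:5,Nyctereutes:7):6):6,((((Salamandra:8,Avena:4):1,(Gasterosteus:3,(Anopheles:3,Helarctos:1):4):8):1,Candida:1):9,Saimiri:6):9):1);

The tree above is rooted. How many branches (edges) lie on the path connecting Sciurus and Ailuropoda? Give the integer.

The MRCA of Sciurus and Ailuropoda is the root of the tree.
From Sciurus up to that node: 4 branches. From Ailuropoda up to the same node: 3 branches. Total: 4 + 3 = 7.

7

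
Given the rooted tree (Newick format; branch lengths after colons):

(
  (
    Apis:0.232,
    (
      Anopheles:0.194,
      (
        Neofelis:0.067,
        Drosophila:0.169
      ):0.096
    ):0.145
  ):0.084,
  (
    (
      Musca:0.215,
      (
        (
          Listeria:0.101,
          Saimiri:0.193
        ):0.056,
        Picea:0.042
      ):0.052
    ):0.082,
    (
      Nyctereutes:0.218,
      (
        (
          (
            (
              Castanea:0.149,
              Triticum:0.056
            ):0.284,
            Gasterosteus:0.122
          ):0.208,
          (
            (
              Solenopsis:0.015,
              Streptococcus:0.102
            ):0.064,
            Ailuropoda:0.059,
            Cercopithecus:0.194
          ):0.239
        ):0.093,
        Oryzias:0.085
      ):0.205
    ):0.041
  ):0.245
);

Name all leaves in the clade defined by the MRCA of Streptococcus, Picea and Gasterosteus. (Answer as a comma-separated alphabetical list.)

Tracing Streptococcus: it sits inside (Solenopsis,Streptococcus).
Tracing Picea: it sits inside ((Listeria,Saimiri),Picea).
Tracing Gasterosteus: it sits inside ((Castanea,Triticum),Gasterosteus).
The smallest clade enclosing all 3 is ((Musca,((Listeria,Saimiri),Picea)),(Nyctereutes,((((Castanea,Triticum),Gasterosteus),((Solenopsis,Streptococcus),Ailuropoda,Cercopithecus)),Oryzias))); the answer is its 13 terminal taxa in alphabetical order.

Ailuropoda, Castanea, Cercopithecus, Gasterosteus, Listeria, Musca, Nyctereutes, Oryzias, Picea, Saimiri, Solenopsis, Streptococcus, Triticum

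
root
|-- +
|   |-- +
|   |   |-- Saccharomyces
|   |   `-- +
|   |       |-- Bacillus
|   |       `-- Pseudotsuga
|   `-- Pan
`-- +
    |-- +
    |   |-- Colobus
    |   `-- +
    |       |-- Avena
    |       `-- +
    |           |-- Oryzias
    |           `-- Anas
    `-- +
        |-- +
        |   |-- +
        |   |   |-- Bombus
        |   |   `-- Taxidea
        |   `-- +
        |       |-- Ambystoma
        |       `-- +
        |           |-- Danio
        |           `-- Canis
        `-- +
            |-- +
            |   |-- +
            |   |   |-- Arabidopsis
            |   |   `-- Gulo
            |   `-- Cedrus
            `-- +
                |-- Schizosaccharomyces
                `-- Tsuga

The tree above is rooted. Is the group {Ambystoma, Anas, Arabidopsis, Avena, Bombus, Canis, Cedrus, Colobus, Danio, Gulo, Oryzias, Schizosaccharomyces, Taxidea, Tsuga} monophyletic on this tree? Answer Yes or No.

The most recent common ancestor of these taxa subtends ((Colobus,(Avena,(Oryzias,Anas))),(((Bombus,Taxidea),(Ambystoma,(Danio,Canis))),(((Arabidopsis,Gulo),Cedrus),(Schizosaccharomyces,Tsuga)))).
That clade has exactly 14 tips — every listed taxon and nothing else — so the group is monophyletic.

Yes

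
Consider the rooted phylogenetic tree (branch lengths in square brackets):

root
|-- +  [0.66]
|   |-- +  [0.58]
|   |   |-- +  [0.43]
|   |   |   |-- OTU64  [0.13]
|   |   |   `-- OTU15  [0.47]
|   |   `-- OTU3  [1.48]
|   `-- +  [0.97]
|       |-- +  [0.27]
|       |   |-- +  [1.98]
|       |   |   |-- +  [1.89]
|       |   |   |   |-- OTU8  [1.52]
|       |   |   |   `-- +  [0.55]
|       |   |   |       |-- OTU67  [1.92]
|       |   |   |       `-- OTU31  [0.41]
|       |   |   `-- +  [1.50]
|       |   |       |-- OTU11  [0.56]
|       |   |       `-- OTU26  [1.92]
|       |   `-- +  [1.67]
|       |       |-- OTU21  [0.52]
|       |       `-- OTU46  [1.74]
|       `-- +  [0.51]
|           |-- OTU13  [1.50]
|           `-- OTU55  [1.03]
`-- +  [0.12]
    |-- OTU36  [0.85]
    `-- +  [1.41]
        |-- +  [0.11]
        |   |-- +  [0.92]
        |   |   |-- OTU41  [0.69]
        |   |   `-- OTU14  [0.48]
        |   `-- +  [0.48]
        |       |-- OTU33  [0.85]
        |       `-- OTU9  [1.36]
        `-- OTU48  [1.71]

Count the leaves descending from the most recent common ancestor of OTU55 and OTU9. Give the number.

18

The MRCA of OTU55 and OTU9 is the root, so the clade is the entire tree.
That clade contains 18 terminal taxa: OTU11, OTU13, OTU14, OTU15, OTU21, OTU26, OTU3, OTU31, OTU33, OTU36, OTU41, OTU46, OTU48, OTU55, OTU64, OTU67, OTU8, OTU9.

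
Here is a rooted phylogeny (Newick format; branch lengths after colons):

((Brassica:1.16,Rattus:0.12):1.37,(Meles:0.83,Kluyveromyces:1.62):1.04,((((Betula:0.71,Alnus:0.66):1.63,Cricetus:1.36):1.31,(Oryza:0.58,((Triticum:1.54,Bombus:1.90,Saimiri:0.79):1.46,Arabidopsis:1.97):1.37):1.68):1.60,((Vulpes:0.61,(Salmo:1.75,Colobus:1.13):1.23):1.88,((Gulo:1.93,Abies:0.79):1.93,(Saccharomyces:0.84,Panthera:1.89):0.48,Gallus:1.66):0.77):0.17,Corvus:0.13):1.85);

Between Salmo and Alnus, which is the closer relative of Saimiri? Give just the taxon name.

The MRCA of Saimiri and Alnus subtends (((Betula,Alnus),Cricetus),(Oryza,((Triticum,Bombus,Saimiri),Arabidopsis))) (8 taxa).
The MRCA of Saimiri and Salmo subtends ((((Betula,Alnus),Cricetus),(Oryza,((Triticum,Bombus,Saimiri),Arabidopsis))),((Vulpes,(Salmo,Colobus)),((Gulo,Abies),(Saccharomyces,Panthera),Gallus)),Corvus) (17 taxa).
The first is nested inside the second, so Saimiri shares a more recent common ancestor with Alnus.

Alnus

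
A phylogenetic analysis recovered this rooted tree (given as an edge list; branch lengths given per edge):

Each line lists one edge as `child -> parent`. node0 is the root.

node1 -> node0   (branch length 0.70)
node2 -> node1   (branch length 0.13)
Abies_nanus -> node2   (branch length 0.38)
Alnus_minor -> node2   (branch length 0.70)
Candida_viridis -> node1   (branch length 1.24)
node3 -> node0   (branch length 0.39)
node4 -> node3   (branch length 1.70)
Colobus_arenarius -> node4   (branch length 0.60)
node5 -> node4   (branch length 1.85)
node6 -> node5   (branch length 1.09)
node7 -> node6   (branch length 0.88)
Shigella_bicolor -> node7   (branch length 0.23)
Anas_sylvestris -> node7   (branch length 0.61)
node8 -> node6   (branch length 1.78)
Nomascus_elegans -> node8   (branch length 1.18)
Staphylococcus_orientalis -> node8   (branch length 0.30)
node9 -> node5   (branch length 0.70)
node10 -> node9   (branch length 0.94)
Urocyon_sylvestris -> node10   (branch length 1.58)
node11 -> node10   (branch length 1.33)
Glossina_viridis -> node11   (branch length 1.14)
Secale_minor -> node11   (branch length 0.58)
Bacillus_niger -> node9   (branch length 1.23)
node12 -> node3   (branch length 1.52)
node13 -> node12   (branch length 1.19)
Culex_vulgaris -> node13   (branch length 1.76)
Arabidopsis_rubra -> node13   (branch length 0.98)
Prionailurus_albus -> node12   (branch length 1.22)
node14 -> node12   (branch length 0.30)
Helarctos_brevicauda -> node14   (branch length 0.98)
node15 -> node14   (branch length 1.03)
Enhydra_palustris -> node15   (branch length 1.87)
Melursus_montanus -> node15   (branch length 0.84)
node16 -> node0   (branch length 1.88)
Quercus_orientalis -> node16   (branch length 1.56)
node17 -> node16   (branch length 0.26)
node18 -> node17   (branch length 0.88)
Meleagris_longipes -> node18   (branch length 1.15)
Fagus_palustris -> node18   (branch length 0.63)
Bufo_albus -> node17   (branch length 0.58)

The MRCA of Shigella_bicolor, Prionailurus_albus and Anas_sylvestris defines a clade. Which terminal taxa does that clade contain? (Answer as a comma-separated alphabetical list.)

Anas_sylvestris, Arabidopsis_rubra, Bacillus_niger, Colobus_arenarius, Culex_vulgaris, Enhydra_palustris, Glossina_viridis, Helarctos_brevicauda, Melursus_montanus, Nomascus_elegans, Prionailurus_albus, Secale_minor, Shigella_bicolor, Staphylococcus_orientalis, Urocyon_sylvestris

Tracing Shigella_bicolor: it sits inside (Shigella_bicolor,Anas_sylvestris).
Tracing Prionailurus_albus: it sits inside ((Culex_vulgaris,Arabidopsis_rubra),Prionailurus_albus,(Helarctos_brevicauda,(Enhydra_palustris,Melursus_montanus))).
Tracing Anas_sylvestris: it sits inside (Shigella_bicolor,Anas_sylvestris).
The smallest clade enclosing all 3 is ((Colobus_arenarius,(((Shigella_bicolor,Anas_sylvestris),(Nomascus_elegans,Staphylococcus_orientalis)),((Urocyon_sylvestris,(Glossina_viridis,Secale_minor)),Bacillus_niger))),((Culex_vulgaris,Arabidopsis_rubra),Prionailurus_albus,(Helarctos_brevicauda,(Enhydra_palustris,Melursus_montanus)))); the answer is its 15 terminal taxa in alphabetical order.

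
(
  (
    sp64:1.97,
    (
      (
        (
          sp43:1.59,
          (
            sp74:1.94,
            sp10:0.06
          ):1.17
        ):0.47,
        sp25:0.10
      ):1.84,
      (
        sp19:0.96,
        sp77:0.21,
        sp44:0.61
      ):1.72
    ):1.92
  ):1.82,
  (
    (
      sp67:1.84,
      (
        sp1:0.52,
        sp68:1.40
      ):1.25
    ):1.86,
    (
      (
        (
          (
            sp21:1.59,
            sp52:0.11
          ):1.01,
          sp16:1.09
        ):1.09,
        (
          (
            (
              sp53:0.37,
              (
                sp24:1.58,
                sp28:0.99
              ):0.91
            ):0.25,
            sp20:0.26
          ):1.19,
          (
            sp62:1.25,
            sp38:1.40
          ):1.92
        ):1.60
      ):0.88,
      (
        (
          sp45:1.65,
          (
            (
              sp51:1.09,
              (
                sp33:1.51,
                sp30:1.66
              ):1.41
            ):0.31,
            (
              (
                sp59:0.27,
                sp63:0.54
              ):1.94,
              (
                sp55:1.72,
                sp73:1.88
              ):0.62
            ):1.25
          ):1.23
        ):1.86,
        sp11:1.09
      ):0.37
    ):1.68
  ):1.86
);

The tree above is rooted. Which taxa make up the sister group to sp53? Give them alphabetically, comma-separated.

sp24, sp28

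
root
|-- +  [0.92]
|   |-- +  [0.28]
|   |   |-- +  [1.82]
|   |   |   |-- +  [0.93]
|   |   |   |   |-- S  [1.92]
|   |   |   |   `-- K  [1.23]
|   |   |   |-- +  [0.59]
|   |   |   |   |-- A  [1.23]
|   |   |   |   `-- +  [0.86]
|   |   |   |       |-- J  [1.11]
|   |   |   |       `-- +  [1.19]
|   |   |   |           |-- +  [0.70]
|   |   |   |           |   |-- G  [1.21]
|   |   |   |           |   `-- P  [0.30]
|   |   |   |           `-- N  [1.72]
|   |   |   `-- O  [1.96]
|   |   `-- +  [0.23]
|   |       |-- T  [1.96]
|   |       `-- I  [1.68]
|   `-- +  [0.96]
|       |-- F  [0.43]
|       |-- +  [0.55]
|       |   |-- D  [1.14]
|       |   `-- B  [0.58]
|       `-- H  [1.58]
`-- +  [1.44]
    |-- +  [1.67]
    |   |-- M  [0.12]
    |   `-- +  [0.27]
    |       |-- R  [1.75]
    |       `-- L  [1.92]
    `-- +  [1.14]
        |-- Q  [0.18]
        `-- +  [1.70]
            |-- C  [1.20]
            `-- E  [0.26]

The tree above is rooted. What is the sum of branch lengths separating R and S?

11.00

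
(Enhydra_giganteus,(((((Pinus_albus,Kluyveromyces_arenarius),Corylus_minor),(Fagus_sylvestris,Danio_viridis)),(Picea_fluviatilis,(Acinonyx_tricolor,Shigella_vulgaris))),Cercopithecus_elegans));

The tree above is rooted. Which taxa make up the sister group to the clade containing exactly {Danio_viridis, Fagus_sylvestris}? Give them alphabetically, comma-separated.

The clade containing exactly {Danio_viridis, Fagus_sylvestris} attaches to the tree at the node subtending (((Pinus_albus,Kluyveromyces_arenarius),Corylus_minor),(Fagus_sylvestris,Danio_viridis)).
The other lineage descending from that same node — the sister group — is ((Pinus_albus,Kluyveromyces_arenarius),Corylus_minor); its 3 tips in alphabetical order are the answer.

Corylus_minor, Kluyveromyces_arenarius, Pinus_albus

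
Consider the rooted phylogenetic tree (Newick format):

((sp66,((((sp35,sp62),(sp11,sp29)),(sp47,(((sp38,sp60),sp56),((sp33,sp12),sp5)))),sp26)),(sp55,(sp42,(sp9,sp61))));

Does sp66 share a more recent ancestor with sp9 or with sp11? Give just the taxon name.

sp11

The MRCA of sp66 and sp11 subtends (sp66,((((sp35,sp62),(sp11,sp29)),(sp47,(((sp38,sp60),sp56),((sp33,sp12),sp5)))),sp26)) (13 taxa).
The MRCA of sp66 and sp9 is the root, subtending the entire tree (17 taxa).
The first is nested inside the second, so sp66 shares a more recent common ancestor with sp11.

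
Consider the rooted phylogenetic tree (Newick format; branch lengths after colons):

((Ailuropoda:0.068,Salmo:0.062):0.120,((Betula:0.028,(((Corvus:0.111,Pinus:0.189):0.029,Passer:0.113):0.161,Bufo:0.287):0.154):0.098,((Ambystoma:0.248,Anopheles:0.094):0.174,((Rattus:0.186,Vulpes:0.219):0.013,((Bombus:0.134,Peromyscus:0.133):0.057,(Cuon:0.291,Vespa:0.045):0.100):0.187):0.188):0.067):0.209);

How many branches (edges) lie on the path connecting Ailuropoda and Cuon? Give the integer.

8

The MRCA of Ailuropoda and Cuon is the root of the tree.
From Ailuropoda up to that node: 2 branches. From Cuon up to the same node: 6 branches. Total: 2 + 6 = 8.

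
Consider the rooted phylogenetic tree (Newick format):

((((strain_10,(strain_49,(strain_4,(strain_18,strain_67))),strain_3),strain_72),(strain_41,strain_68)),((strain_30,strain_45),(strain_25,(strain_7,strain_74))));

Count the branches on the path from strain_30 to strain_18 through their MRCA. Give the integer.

10

The MRCA of strain_30 and strain_18 is the root of the tree.
From strain_30 up to that node: 3 branches. From strain_18 up to the same node: 7 branches. Total: 3 + 7 = 10.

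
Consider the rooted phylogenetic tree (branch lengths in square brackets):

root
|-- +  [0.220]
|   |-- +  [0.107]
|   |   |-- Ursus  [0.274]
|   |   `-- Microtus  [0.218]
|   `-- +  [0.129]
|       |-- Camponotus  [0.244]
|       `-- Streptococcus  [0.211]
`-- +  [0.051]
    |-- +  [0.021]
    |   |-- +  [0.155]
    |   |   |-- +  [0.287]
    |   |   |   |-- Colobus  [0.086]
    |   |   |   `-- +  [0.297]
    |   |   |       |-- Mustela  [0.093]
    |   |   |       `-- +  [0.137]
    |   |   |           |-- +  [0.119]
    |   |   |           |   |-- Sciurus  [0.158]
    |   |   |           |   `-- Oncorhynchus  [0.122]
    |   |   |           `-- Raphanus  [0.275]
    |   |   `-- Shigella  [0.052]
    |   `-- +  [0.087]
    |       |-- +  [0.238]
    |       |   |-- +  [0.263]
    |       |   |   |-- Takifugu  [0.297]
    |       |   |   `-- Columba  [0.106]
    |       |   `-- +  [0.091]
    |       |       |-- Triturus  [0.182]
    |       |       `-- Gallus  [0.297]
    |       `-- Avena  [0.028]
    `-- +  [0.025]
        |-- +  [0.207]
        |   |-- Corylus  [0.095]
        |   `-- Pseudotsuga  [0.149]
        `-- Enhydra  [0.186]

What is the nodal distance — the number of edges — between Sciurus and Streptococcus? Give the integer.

11

The MRCA of Sciurus and Streptococcus is the root of the tree.
From Sciurus up to that node: 8 branches. From Streptococcus up to the same node: 3 branches. Total: 8 + 3 = 11.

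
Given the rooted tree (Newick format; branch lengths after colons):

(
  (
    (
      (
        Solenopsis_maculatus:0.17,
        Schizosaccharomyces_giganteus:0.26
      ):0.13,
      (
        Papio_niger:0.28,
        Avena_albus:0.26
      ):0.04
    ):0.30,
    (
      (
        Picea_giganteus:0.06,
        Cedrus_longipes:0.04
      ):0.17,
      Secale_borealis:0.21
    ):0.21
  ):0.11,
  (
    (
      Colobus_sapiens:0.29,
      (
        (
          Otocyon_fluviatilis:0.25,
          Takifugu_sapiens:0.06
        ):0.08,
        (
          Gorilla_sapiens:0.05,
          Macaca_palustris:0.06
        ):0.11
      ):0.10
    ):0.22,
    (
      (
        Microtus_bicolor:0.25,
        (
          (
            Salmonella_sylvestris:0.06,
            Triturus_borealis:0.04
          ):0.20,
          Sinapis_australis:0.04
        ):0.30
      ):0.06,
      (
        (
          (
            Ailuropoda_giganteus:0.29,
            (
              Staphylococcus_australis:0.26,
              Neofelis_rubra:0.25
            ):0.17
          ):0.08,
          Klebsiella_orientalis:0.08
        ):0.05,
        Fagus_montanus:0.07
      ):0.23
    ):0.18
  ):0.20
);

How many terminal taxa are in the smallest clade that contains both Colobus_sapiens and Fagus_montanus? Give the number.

14

The MRCA of Colobus_sapiens and Fagus_montanus is the node subtending ((Colobus_sapiens,((Otocyon_fluviatilis,Takifugu_sapiens),(Gorilla_sapiens,Macaca_palustris))),((Microtus_bicolor,((Salmonella_sylvestris,Triturus_borealis),Sinapis_australis)),(((Ailuropoda_giganteus,(Staphylococcus_australis,Neofelis_rubra)),Klebsiella_orientalis),Fagus_montanus))).
That clade contains 14 terminal taxa: Ailuropoda_giganteus, Colobus_sapiens, Fagus_montanus, Gorilla_sapiens, Klebsiella_orientalis, Macaca_palustris, Microtus_bicolor, Neofelis_rubra, Otocyon_fluviatilis, Salmonella_sylvestris, Sinapis_australis, Staphylococcus_australis, Takifugu_sapiens, Triturus_borealis.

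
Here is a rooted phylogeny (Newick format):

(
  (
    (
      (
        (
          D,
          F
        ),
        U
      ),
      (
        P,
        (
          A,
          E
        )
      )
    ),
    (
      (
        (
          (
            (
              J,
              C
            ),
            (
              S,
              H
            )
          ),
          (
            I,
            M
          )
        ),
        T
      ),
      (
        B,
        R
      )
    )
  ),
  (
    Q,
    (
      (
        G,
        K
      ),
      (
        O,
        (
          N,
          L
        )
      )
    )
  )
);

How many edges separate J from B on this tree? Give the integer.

7

The MRCA of J and B is the node subtending (((((J,C),(S,H)),(I,M)),T),(B,R)).
From J up to that node: 5 branches. From B up to the same node: 2 branches. Total: 5 + 2 = 7.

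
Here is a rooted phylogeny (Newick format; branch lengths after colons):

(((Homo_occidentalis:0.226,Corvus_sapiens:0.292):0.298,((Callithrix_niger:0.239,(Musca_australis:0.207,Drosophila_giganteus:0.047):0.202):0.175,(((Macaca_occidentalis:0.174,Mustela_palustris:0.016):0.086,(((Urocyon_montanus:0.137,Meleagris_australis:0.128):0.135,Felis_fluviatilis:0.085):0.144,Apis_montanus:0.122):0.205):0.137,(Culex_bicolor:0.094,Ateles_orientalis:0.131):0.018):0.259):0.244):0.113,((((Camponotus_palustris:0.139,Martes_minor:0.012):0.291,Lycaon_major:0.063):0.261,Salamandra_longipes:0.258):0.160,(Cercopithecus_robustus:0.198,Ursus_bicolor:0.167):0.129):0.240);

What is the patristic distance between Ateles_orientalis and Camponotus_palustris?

1.856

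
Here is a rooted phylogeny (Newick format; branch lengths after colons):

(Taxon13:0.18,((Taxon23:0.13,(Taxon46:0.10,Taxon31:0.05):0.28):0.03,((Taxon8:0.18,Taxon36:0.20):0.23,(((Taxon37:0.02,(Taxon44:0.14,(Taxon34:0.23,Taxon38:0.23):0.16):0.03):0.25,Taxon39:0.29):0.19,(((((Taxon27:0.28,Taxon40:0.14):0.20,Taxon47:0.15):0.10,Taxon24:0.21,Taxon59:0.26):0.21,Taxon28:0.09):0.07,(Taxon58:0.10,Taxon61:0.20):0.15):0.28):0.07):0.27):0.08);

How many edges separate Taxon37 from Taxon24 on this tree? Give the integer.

The MRCA of Taxon37 and Taxon24 is the node subtending (((Taxon37,(Taxon44,(Taxon34,Taxon38))),Taxon39),(((((Taxon27,Taxon40),Taxon47),Taxon24,Taxon59),Taxon28),(Taxon58,Taxon61))).
From Taxon37 up to that node: 3 branches. From Taxon24 up to the same node: 4 branches. Total: 3 + 4 = 7.

7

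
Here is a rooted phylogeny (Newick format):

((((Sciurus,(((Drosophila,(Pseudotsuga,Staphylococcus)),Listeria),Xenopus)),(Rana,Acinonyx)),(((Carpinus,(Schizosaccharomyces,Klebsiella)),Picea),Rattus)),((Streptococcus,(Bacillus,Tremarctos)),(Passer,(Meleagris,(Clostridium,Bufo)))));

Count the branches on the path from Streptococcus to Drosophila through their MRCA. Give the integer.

10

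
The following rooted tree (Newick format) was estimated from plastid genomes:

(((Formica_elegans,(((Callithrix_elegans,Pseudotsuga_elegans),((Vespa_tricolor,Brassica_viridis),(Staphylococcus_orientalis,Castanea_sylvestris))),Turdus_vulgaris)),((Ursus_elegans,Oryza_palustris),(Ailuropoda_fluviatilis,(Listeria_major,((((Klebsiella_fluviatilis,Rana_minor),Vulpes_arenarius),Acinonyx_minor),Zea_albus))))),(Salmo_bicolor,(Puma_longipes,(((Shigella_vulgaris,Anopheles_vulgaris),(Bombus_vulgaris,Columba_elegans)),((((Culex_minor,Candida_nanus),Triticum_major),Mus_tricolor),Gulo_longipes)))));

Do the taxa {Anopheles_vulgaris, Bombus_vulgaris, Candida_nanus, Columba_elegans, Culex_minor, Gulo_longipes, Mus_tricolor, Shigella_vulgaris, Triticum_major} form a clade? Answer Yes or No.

The most recent common ancestor of these taxa subtends (((Shigella_vulgaris,Anopheles_vulgaris),(Bombus_vulgaris,Columba_elegans)),((((Culex_minor,Candida_nanus),Triticum_major),Mus_tricolor),Gulo_longipes)).
That clade has exactly 9 tips — every listed taxon and nothing else — so the group is monophyletic.

Yes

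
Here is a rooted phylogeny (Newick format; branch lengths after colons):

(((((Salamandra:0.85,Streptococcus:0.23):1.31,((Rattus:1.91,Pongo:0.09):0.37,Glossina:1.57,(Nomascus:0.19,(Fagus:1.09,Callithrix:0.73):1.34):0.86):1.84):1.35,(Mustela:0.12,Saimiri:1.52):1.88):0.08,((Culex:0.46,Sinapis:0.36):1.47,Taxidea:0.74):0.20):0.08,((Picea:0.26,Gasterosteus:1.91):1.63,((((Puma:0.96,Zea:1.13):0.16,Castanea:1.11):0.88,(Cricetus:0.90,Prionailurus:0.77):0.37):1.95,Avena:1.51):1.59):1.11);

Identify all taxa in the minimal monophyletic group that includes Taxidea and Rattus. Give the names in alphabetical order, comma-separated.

Tracing Taxidea: it sits inside ((Culex,Sinapis),Taxidea).
Tracing Rattus: it sits inside (Rattus,Pongo).
The smallest clade enclosing both is ((((Salamandra,Streptococcus),((Rattus,Pongo),Glossina,(Nomascus,(Fagus,Callithrix)))),(Mustela,Saimiri)),((Culex,Sinapis),Taxidea)); the answer is its 13 terminal taxa in alphabetical order.

Callithrix, Culex, Fagus, Glossina, Mustela, Nomascus, Pongo, Rattus, Saimiri, Salamandra, Sinapis, Streptococcus, Taxidea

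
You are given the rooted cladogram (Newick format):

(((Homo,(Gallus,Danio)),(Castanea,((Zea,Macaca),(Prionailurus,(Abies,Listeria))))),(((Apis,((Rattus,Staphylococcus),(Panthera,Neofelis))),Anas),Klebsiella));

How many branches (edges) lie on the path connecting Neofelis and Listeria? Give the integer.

The MRCA of Neofelis and Listeria is the root of the tree.
From Neofelis up to that node: 6 branches. From Listeria up to the same node: 6 branches. Total: 6 + 6 = 12.

12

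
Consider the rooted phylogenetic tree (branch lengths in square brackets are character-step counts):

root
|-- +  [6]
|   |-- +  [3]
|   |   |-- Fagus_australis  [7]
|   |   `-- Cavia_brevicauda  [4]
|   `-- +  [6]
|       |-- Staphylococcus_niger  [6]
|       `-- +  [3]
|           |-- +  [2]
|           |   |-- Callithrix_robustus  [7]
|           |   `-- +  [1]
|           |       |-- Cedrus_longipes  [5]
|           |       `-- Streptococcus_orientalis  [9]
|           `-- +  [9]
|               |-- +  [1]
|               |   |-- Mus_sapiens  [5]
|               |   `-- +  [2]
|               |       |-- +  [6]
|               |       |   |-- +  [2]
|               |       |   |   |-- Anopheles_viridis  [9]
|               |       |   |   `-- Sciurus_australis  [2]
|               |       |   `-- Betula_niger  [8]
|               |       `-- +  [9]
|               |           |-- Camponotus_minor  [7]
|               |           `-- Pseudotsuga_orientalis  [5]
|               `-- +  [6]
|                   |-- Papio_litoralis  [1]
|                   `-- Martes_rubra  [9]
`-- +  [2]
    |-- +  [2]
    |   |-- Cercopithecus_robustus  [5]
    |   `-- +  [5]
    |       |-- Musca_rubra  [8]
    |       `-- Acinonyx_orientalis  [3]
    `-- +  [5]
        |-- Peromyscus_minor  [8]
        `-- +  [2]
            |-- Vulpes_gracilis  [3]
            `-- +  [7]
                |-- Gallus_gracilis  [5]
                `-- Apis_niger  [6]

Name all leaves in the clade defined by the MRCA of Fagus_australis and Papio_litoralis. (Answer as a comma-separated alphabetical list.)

Tracing Fagus_australis: it sits inside (Fagus_australis,Cavia_brevicauda).
Tracing Papio_litoralis: it sits inside (Papio_litoralis,Martes_rubra).
The smallest clade enclosing both is ((Fagus_australis,Cavia_brevicauda),(Staphylococcus_niger,((Callithrix_robustus,(Cedrus_longipes,Streptococcus_orientalis)),((Mus_sapiens,(((Anopheles_viridis,Sciurus_australis),Betula_niger),(Camponotus_minor,Pseudotsuga_orientalis))),(Papio_litoralis,Martes_rubra))))); the answer is its 14 terminal taxa in alphabetical order.

Anopheles_viridis, Betula_niger, Callithrix_robustus, Camponotus_minor, Cavia_brevicauda, Cedrus_longipes, Fagus_australis, Martes_rubra, Mus_sapiens, Papio_litoralis, Pseudotsuga_orientalis, Sciurus_australis, Staphylococcus_niger, Streptococcus_orientalis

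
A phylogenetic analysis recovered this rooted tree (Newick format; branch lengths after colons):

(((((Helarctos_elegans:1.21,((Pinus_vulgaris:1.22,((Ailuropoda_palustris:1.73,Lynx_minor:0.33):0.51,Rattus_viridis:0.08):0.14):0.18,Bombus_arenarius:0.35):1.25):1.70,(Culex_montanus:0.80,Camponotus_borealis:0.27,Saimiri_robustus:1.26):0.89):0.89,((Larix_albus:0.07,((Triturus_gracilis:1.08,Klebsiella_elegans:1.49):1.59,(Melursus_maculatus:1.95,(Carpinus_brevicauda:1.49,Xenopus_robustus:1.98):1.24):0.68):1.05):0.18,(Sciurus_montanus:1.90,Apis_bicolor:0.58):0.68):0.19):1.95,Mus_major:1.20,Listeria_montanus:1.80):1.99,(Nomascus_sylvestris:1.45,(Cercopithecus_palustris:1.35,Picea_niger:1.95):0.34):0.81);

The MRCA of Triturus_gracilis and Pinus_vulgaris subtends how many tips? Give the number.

The MRCA of Triturus_gracilis and Pinus_vulgaris is the node subtending (((Helarctos_elegans,((Pinus_vulgaris,((Ailuropoda_palustris,Lynx_minor),Rattus_viridis)),Bombus_arenarius)),(Culex_montanus,Camponotus_borealis,Saimiri_robustus)),((Larix_albus,((Triturus_gracilis,Klebsiella_elegans),(Melursus_maculatus,(Carpinus_brevicauda,Xenopus_robustus)))),(Sciurus_montanus,Apis_bicolor))).
That clade contains 17 terminal taxa: Ailuropoda_palustris, Apis_bicolor, Bombus_arenarius, Camponotus_borealis, Carpinus_brevicauda, Culex_montanus, Helarctos_elegans, Klebsiella_elegans, Larix_albus, Lynx_minor, Melursus_maculatus, Pinus_vulgaris, Rattus_viridis, Saimiri_robustus, Sciurus_montanus, Triturus_gracilis, Xenopus_robustus.

17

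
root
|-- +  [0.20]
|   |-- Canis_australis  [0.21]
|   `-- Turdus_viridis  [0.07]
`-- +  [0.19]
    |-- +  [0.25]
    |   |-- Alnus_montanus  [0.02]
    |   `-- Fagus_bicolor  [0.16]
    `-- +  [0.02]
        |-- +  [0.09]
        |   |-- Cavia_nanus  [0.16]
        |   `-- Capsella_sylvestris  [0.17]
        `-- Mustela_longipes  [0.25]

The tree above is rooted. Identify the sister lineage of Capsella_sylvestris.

Cavia_nanus

Capsella_sylvestris attaches to the tree at the node subtending (Cavia_nanus,Capsella_sylvestris).
The other lineage descending from that same node — the sister group — is the single tip Cavia_nanus.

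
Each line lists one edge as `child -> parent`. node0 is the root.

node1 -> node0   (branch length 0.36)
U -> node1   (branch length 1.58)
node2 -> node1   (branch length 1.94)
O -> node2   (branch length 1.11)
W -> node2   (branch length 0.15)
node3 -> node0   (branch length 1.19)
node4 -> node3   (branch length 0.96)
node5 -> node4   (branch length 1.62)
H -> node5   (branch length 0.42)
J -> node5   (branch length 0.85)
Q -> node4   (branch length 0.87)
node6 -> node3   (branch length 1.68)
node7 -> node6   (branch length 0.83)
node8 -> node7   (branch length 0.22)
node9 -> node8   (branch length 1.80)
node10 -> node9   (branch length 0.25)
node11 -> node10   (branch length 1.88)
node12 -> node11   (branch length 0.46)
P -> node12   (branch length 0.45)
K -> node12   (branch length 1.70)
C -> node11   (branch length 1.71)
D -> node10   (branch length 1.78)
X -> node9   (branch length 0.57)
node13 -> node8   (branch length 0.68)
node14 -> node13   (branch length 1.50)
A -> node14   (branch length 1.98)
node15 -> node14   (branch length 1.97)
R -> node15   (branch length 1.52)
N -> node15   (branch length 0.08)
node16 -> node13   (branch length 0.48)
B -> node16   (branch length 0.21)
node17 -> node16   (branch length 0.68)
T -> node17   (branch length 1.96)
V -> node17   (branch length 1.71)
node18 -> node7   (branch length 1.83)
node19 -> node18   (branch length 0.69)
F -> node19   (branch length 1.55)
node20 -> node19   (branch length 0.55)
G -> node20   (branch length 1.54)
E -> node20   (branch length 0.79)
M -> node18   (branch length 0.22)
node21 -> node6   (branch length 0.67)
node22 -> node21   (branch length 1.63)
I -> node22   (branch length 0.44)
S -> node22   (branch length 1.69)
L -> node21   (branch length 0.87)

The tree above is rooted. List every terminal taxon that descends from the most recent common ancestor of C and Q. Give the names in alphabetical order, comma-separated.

A, B, C, D, E, F, G, H, I, J, K, L, M, N, P, Q, R, S, T, V, X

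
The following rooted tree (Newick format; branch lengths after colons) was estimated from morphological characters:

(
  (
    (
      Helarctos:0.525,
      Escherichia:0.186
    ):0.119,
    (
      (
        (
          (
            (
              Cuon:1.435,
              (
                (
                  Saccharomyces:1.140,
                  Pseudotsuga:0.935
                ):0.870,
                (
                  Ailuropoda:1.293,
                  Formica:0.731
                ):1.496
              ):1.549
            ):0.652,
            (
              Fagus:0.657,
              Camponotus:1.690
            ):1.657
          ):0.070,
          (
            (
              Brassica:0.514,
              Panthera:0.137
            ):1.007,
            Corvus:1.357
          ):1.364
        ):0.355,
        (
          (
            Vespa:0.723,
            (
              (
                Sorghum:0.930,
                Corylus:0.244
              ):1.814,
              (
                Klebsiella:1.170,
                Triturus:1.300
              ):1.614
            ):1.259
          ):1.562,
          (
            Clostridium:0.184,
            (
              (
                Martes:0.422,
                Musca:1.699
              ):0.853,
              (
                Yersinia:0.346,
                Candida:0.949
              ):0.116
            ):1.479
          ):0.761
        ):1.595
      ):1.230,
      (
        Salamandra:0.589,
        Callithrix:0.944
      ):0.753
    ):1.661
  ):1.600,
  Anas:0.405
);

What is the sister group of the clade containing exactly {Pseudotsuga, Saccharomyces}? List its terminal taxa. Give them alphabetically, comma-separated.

Ailuropoda, Formica

The clade containing exactly {Pseudotsuga, Saccharomyces} attaches to the tree at the node subtending ((Saccharomyces,Pseudotsuga),(Ailuropoda,Formica)).
The other lineage descending from that same node — the sister group — is (Ailuropoda,Formica); its 2 tips in alphabetical order are the answer.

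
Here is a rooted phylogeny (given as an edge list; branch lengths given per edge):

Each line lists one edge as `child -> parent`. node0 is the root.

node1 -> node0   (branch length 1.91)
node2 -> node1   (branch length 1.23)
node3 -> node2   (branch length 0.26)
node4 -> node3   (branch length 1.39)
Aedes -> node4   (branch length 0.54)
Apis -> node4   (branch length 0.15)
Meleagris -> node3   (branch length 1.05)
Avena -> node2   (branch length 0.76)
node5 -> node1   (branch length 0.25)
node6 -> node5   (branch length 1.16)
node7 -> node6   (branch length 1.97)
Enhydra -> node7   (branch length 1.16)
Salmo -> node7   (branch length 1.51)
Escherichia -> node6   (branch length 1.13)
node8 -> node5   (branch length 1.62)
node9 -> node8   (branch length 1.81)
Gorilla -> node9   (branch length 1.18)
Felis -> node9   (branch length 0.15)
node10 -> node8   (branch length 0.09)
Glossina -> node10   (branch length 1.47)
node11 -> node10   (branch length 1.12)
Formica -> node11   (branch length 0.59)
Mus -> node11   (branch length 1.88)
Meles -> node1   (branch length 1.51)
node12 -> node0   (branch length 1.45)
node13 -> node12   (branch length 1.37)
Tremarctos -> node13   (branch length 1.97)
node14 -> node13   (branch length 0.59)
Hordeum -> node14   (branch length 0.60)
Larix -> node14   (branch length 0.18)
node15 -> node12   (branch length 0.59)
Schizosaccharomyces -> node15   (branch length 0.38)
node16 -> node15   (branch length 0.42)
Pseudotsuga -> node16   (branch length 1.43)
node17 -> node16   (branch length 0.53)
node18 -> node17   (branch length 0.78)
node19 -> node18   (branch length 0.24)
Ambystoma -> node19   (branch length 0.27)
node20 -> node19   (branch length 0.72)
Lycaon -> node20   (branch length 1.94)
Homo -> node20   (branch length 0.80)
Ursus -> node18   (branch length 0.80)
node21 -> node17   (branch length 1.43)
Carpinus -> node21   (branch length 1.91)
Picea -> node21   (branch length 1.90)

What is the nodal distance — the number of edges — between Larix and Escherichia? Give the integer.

8

The MRCA of Larix and Escherichia is the root of the tree.
From Larix up to that node: 4 branches. From Escherichia up to the same node: 4 branches. Total: 4 + 4 = 8.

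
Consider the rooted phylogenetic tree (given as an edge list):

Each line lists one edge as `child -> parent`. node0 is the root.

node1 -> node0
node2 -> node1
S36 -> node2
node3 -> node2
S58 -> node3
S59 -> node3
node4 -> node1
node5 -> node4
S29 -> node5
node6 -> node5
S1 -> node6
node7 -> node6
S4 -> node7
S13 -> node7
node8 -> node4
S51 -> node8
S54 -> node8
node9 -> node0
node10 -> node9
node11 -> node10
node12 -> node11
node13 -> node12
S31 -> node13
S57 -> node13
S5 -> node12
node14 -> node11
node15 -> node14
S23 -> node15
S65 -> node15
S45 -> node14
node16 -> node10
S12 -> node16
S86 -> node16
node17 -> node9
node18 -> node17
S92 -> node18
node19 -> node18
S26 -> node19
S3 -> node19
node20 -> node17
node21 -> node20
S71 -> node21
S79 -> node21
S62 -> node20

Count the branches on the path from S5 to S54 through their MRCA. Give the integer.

9

The MRCA of S5 and S54 is the root of the tree.
From S5 up to that node: 5 branches. From S54 up to the same node: 4 branches. Total: 5 + 4 = 9.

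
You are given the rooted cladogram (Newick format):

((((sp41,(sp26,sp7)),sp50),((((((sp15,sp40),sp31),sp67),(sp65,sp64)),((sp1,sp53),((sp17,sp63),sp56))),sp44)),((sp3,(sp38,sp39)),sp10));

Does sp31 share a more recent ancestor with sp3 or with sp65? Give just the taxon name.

The MRCA of sp31 and sp65 subtends ((((sp15,sp40),sp31),sp67),(sp65,sp64)) (6 taxa).
The MRCA of sp31 and sp3 is the root, subtending the entire tree (20 taxa).
The first is nested inside the second, so sp31 shares a more recent common ancestor with sp65.

sp65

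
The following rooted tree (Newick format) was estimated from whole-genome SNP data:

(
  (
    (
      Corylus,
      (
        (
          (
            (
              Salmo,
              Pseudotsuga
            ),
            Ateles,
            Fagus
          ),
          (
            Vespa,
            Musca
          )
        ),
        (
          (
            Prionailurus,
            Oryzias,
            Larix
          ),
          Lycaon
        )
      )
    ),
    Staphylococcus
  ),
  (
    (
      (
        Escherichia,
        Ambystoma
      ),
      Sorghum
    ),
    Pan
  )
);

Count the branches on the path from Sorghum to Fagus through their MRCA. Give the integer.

9

The MRCA of Sorghum and Fagus is the root of the tree.
From Sorghum up to that node: 3 branches. From Fagus up to the same node: 6 branches. Total: 3 + 6 = 9.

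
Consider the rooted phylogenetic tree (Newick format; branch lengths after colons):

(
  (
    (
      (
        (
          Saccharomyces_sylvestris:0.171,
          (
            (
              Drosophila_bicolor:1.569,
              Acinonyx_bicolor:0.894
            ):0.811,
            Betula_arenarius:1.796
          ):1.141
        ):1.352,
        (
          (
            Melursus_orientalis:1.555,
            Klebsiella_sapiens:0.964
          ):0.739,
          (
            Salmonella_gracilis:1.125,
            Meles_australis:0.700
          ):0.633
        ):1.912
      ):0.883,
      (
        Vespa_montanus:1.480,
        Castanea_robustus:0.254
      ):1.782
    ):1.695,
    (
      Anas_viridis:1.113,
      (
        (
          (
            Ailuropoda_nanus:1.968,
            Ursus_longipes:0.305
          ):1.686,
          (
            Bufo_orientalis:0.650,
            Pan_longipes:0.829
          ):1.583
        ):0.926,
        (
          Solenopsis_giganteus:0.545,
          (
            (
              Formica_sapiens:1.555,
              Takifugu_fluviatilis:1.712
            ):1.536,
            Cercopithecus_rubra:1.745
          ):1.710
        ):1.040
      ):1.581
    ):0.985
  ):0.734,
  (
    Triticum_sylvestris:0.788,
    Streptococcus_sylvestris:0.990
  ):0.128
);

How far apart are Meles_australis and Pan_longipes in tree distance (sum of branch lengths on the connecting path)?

11.727

The path runs Meles_australis → … → MRCA → … → Pan_longipes; the MRCA is the node subtending ((((Saccharomyces_sylvestris,((Drosophila_bicolor,Acinonyx_bicolor),Betula_arenarius)),((Melursus_orientalis,Klebsiella_sapiens),(Salmonella_gracilis,Meles_australis))),(Vespa_montanus,Castanea_robustus)),(Anas_viridis,(((Ailuropoda_nanus,Ursus_longipes),(Bufo_orientalis,Pan_longipes)),(Solenopsis_giganteus,((Formica_sapiens,Takifugu_fluviatilis),Cercopithecus_rubra))))).
Branch lengths along that path: 0.700 + 0.633 + 1.912 + 0.883 + 1.695 + 0.985 + 1.581 + 0.926 + 1.583 + 0.829 = 11.727.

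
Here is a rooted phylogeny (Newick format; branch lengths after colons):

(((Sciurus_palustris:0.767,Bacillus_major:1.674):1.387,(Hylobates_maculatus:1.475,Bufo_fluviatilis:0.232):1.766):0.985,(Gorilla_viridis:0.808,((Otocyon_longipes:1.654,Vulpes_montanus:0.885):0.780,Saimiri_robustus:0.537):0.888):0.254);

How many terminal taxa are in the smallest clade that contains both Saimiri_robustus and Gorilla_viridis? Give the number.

4

The MRCA of Saimiri_robustus and Gorilla_viridis is the node subtending (Gorilla_viridis,((Otocyon_longipes,Vulpes_montanus),Saimiri_robustus)).
That clade contains 4 terminal taxa: Gorilla_viridis, Otocyon_longipes, Saimiri_robustus, Vulpes_montanus.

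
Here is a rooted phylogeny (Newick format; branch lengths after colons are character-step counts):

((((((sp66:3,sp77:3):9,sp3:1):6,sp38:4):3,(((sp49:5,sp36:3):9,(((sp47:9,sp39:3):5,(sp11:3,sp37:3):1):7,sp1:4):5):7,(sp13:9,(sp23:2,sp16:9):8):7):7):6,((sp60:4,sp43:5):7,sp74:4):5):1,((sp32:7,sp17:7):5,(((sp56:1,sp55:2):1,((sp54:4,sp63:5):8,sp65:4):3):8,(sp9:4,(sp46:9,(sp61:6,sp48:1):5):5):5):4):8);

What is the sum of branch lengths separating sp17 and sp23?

51

The path runs sp17 → … → MRCA → … → sp23; the MRCA is the root of the tree.
Branch lengths along that path: 7 + 5 + 8 + 1 + 6 + 7 + 7 + 8 + 2 = 51.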